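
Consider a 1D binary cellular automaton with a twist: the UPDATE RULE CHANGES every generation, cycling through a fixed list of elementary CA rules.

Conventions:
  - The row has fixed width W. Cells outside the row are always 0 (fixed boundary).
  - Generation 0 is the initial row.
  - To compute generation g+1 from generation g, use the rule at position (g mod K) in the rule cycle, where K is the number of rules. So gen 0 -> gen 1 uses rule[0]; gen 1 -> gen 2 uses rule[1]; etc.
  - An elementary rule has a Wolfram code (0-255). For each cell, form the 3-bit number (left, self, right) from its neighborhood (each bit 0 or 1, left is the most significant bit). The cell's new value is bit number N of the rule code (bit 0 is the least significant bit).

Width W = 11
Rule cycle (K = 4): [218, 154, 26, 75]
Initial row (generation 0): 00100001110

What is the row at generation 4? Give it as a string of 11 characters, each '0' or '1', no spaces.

Answer: 10011011110

Derivation:
Gen 0: 00100001110
Gen 1 (rule 218): 01010011111
Gen 2 (rule 154): 10001111110
Gen 3 (rule 26): 01011000001
Gen 4 (rule 75): 10011011110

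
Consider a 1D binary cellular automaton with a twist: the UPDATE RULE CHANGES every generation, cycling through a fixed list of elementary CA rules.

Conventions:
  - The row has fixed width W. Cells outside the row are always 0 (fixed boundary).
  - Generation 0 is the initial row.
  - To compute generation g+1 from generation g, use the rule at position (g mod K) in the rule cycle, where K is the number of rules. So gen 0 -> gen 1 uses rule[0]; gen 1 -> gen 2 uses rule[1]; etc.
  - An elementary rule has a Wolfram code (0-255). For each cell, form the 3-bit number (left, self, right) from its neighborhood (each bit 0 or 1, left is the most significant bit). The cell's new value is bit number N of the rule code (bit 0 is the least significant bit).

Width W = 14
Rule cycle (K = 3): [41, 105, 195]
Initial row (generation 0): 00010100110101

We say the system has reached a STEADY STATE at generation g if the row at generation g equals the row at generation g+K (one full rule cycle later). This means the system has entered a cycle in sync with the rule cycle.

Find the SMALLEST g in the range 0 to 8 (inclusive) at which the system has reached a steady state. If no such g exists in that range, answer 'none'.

Gen 0: 00010100110101
Gen 1 (rule 41): 11001000101010
Gen 2 (rule 105): 11000010010100
Gen 3 (rule 195): 01011100100001
Gen 4 (rule 41): 00110000001100
Gen 5 (rule 105): 10110111101101
Gen 6 (rule 195): 00010011100100
Gen 7 (rule 41): 11000010000001
Gen 8 (rule 105): 11011000111100
Gen 9 (rule 195): 01001011011101
Gen 10 (rule 41): 00000110110010
Gen 11 (rule 105): 11110111110000

Answer: none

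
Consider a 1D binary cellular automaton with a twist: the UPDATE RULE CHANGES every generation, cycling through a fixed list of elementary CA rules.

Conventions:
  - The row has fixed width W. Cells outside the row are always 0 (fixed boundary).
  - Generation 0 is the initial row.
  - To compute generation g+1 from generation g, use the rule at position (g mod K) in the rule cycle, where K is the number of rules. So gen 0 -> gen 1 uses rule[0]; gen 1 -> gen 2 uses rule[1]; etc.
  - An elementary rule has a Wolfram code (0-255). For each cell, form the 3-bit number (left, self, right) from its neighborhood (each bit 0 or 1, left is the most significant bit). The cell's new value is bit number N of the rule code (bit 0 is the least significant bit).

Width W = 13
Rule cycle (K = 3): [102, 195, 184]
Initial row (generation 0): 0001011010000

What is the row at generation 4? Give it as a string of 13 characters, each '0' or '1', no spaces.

Gen 0: 0001011010000
Gen 1 (rule 102): 0011101110000
Gen 2 (rule 195): 1101100110111
Gen 3 (rule 184): 1011010101110
Gen 4 (rule 102): 1101111110010

Answer: 1101111110010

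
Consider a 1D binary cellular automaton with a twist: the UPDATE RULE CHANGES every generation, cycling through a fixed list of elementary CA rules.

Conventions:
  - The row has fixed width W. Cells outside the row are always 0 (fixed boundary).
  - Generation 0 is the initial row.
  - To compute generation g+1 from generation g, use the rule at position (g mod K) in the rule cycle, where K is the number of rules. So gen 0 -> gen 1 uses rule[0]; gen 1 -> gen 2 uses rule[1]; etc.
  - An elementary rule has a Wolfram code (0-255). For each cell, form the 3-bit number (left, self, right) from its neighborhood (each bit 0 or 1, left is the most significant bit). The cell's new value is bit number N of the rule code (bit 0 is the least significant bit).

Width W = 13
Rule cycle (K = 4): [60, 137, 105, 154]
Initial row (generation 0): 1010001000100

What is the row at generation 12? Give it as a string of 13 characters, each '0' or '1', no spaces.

Answer: 1011110000101

Derivation:
Gen 0: 1010001000100
Gen 1 (rule 60): 1111001100110
Gen 2 (rule 137): 1110001000100
Gen 3 (rule 105): 1010100010001
Gen 4 (rule 154): 0000010101010
Gen 5 (rule 60): 0000011111111
Gen 6 (rule 137): 1111011111110
Gen 7 (rule 105): 1001110000010
Gen 8 (rule 154): 0111101000101
Gen 9 (rule 60): 0100011100111
Gen 10 (rule 137): 0001011000110
Gen 11 (rule 105): 1100111010110
Gen 12 (rule 154): 1011110000101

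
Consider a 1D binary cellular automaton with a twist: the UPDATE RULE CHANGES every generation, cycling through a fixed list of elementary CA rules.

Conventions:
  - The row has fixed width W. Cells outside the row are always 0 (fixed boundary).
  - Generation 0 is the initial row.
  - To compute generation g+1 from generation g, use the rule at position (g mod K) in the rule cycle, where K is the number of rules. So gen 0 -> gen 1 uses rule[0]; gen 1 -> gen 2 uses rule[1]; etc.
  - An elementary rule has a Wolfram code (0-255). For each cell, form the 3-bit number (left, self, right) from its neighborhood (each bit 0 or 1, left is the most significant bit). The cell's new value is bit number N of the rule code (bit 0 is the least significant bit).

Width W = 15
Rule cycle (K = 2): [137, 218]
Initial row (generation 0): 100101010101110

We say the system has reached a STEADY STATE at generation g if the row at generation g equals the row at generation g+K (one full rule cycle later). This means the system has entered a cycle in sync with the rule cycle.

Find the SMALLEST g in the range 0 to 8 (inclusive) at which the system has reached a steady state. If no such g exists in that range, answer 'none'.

Answer: 6

Derivation:
Gen 0: 100101010101110
Gen 1 (rule 137): 000000000001100
Gen 2 (rule 218): 000000000011110
Gen 3 (rule 137): 111111111011100
Gen 4 (rule 218): 111111111011110
Gen 5 (rule 137): 111111110011100
Gen 6 (rule 218): 111111111111110
Gen 7 (rule 137): 111111111111100
Gen 8 (rule 218): 111111111111110
Gen 9 (rule 137): 111111111111100
Gen 10 (rule 218): 111111111111110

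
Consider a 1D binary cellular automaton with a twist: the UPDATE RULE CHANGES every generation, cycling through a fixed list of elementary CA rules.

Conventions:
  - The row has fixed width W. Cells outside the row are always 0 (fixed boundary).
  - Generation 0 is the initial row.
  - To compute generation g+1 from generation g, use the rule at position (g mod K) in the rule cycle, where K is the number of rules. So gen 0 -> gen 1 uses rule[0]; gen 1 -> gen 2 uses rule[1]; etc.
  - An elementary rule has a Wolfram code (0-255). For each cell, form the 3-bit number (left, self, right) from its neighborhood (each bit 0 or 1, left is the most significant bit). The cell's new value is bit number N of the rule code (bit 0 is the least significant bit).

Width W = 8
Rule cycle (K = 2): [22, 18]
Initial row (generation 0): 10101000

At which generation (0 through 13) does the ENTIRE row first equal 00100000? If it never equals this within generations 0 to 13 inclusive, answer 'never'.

Gen 0: 10101000
Gen 1 (rule 22): 10101100
Gen 2 (rule 18): 00000010
Gen 3 (rule 22): 00000111
Gen 4 (rule 18): 00001000
Gen 5 (rule 22): 00011100
Gen 6 (rule 18): 00100010
Gen 7 (rule 22): 01110111
Gen 8 (rule 18): 10000000
Gen 9 (rule 22): 11000000
Gen 10 (rule 18): 00100000
Gen 11 (rule 22): 01110000
Gen 12 (rule 18): 10001000
Gen 13 (rule 22): 11011100

Answer: 10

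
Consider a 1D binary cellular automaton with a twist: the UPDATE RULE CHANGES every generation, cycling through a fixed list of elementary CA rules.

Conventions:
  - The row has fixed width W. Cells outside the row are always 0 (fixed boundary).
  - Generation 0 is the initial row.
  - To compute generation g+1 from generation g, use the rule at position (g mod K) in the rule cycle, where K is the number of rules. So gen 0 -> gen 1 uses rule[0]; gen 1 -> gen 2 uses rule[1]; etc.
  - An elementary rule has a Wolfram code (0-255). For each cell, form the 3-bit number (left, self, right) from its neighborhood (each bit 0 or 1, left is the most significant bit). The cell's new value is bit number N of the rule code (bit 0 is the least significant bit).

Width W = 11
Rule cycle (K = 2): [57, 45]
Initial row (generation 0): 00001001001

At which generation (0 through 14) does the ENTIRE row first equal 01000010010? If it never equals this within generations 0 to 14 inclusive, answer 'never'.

Gen 0: 00001001001
Gen 1 (rule 57): 11100100100
Gen 2 (rule 45): 10000100101
Gen 3 (rule 57): 01110010010
Gen 4 (rule 45): 01000010010
Gen 5 (rule 57): 00111001001
Gen 6 (rule 45): 10100001001
Gen 7 (rule 57): 01011100100
Gen 8 (rule 45): 01110000101
Gen 9 (rule 57): 01001110010
Gen 10 (rule 45): 01001000010
Gen 11 (rule 57): 00100111001
Gen 12 (rule 45): 10100100001
Gen 13 (rule 57): 01010011100
Gen 14 (rule 45): 01110010001

Answer: 4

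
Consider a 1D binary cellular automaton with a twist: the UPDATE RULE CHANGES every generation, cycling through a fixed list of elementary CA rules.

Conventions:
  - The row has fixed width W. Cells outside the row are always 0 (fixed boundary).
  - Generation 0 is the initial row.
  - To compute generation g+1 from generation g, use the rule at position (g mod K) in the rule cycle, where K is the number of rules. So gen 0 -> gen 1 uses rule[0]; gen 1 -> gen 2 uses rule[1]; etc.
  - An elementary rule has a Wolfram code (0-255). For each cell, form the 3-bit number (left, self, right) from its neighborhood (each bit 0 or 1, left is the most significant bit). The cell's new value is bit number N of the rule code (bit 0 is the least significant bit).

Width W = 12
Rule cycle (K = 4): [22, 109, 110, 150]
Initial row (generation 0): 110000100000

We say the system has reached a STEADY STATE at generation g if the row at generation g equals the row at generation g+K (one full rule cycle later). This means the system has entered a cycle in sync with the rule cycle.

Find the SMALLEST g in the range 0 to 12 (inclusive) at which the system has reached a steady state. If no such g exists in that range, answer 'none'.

Answer: none

Derivation:
Gen 0: 110000100000
Gen 1 (rule 22): 001001110000
Gen 2 (rule 109): 101001010111
Gen 3 (rule 110): 111011111101
Gen 4 (rule 150): 010001111001
Gen 5 (rule 22): 111010000111
Gen 6 (rule 109): 101110110101
Gen 7 (rule 110): 111011111111
Gen 8 (rule 150): 010001111110
Gen 9 (rule 22): 111010000001
Gen 10 (rule 109): 101110111101
Gen 11 (rule 110): 111011100111
Gen 12 (rule 150): 010001011010
Gen 13 (rule 22): 111011000011
Gen 14 (rule 109): 101111011011
Gen 15 (rule 110): 111001111111
Gen 16 (rule 150): 010110111110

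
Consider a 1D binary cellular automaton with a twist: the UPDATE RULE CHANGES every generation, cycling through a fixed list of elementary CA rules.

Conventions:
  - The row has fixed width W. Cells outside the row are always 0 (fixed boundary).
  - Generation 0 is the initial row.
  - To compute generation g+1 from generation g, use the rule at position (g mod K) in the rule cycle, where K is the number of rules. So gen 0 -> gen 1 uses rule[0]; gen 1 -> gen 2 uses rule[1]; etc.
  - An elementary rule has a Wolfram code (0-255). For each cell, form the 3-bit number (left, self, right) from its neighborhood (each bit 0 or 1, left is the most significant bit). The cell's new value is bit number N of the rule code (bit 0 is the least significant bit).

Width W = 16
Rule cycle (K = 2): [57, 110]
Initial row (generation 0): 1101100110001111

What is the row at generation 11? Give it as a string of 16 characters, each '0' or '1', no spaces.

Answer: 0110101001100001

Derivation:
Gen 0: 1101100110001111
Gen 1 (rule 57): 1011010101101000
Gen 2 (rule 110): 1111111111111000
Gen 3 (rule 57): 1000000000000111
Gen 4 (rule 110): 1000000000001101
Gen 5 (rule 57): 0111111111101010
Gen 6 (rule 110): 1100000000111110
Gen 7 (rule 57): 1011111110100001
Gen 8 (rule 110): 1110000011100011
Gen 9 (rule 57): 1001111010011010
Gen 10 (rule 110): 1011001110111110
Gen 11 (rule 57): 0110101001100001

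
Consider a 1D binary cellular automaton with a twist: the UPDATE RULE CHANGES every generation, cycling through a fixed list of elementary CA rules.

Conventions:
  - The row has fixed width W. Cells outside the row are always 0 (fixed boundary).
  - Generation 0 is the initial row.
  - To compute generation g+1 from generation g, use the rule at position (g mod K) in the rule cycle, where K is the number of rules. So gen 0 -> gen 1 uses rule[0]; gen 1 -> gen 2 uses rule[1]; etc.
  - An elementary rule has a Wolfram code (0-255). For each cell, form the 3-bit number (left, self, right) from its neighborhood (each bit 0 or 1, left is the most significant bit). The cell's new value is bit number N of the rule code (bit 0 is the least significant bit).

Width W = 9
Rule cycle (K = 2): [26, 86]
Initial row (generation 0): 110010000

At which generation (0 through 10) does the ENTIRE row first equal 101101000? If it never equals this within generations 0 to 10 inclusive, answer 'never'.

Gen 0: 110010000
Gen 1 (rule 26): 101101000
Gen 2 (rule 86): 100101100
Gen 3 (rule 26): 011001010
Gen 4 (rule 86): 101111011
Gen 5 (rule 26): 001000010
Gen 6 (rule 86): 011100111
Gen 7 (rule 26): 110011100
Gen 8 (rule 86): 011100110
Gen 9 (rule 26): 110011101
Gen 10 (rule 86): 011100101

Answer: 1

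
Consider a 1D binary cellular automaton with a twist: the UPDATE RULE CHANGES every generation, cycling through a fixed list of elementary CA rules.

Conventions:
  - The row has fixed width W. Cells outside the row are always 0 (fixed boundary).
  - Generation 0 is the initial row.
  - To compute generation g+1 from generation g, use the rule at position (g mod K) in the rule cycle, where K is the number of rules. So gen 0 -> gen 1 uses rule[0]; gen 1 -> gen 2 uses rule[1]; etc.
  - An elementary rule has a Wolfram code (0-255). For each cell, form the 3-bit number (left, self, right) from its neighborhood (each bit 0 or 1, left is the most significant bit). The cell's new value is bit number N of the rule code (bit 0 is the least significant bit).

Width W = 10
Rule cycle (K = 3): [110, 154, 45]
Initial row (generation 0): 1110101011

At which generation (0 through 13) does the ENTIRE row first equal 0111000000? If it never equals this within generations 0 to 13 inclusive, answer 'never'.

Answer: never

Derivation:
Gen 0: 1110101011
Gen 1 (rule 110): 1011111111
Gen 2 (rule 154): 0011111110
Gen 3 (rule 45): 1010000000
Gen 4 (rule 110): 1110000000
Gen 5 (rule 154): 1101000000
Gen 6 (rule 45): 1011011111
Gen 7 (rule 110): 1111110001
Gen 8 (rule 154): 1111101010
Gen 9 (rule 45): 1000011110
Gen 10 (rule 110): 1000110010
Gen 11 (rule 154): 0101101101
Gen 12 (rule 45): 0111011011
Gen 13 (rule 110): 1101111111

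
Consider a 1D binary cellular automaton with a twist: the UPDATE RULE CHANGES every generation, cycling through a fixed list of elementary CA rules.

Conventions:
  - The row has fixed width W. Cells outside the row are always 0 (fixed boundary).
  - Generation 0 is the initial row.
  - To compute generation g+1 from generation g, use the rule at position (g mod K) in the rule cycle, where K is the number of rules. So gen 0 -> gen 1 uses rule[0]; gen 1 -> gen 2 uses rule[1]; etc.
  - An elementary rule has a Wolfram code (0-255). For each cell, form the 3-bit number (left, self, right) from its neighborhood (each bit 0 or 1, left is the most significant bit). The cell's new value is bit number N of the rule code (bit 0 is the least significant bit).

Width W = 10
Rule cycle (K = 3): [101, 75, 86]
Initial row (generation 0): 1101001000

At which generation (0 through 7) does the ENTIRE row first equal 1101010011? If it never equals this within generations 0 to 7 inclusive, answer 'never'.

Answer: 2

Derivation:
Gen 0: 1101001000
Gen 1 (rule 101): 0111001011
Gen 2 (rule 75): 1101010011
Gen 3 (rule 86): 0101011101
Gen 4 (rule 101): 0111100111
Gen 5 (rule 75): 1100101101
Gen 6 (rule 86): 0111100101
Gen 7 (rule 101): 0000100111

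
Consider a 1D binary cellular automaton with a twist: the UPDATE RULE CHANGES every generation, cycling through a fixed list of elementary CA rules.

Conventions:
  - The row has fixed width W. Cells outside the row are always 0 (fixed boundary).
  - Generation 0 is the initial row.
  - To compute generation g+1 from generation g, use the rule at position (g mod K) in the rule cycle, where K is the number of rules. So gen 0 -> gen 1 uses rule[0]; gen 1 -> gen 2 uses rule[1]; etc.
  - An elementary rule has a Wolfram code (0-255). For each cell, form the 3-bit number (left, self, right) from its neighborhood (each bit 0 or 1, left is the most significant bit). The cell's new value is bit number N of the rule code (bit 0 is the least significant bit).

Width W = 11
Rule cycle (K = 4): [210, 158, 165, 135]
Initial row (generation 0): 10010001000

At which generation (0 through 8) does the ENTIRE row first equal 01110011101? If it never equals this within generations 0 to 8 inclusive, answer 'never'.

Answer: 5

Derivation:
Gen 0: 10010001000
Gen 1 (rule 210): 01101010100
Gen 2 (rule 158): 11001010110
Gen 3 (rule 165): 00001111000
Gen 4 (rule 135): 11110110011
Gen 5 (rule 210): 01110011101
Gen 6 (rule 158): 11101111001
Gen 7 (rule 165): 01010110001
Gen 8 (rule 135): 11010000111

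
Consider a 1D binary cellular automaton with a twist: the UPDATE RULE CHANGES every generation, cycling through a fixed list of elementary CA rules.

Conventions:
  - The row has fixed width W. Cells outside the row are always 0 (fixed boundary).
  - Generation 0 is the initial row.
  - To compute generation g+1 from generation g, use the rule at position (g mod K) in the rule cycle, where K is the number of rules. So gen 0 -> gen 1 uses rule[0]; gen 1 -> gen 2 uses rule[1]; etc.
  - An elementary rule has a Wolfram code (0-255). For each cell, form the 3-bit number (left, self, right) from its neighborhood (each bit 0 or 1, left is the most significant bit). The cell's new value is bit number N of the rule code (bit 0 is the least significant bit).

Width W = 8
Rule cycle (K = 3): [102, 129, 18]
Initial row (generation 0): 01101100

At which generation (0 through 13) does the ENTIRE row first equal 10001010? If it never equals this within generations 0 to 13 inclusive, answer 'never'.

Gen 0: 01101100
Gen 1 (rule 102): 10110100
Gen 2 (rule 129): 00000001
Gen 3 (rule 18): 00000010
Gen 4 (rule 102): 00000110
Gen 5 (rule 129): 11110000
Gen 6 (rule 18): 00001000
Gen 7 (rule 102): 00011000
Gen 8 (rule 129): 11000011
Gen 9 (rule 18): 00100100
Gen 10 (rule 102): 01101100
Gen 11 (rule 129): 00000001
Gen 12 (rule 18): 00000010
Gen 13 (rule 102): 00000110

Answer: never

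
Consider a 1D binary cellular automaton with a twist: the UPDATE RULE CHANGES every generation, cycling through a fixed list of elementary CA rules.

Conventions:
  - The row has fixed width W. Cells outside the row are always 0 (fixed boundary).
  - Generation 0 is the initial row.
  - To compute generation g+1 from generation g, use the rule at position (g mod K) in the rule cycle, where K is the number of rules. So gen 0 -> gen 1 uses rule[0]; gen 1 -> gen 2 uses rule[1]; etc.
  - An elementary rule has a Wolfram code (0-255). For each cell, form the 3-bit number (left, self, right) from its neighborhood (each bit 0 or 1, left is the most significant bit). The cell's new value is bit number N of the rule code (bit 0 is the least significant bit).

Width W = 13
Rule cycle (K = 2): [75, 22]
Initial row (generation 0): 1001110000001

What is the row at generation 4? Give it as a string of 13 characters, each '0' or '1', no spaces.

Gen 0: 1001110000001
Gen 1 (rule 75): 0011010111110
Gen 2 (rule 22): 0100010000001
Gen 3 (rule 75): 1001100111110
Gen 4 (rule 22): 1110011000001

Answer: 1110011000001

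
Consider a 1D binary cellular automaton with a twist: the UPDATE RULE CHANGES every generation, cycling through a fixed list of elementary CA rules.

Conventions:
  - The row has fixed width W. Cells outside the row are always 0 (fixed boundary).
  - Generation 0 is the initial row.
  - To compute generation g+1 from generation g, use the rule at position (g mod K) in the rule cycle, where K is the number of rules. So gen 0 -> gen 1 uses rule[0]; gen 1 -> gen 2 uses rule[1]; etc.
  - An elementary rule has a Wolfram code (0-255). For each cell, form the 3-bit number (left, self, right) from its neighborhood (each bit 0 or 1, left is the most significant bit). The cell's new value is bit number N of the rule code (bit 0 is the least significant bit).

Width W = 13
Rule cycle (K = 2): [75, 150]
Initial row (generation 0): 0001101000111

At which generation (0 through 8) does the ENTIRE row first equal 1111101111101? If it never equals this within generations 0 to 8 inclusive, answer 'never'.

Gen 0: 0001101000111
Gen 1 (rule 75): 1111100011101
Gen 2 (rule 150): 0111010101001
Gen 3 (rule 75): 1101000000010
Gen 4 (rule 150): 0001100000111
Gen 5 (rule 75): 1111101111101
Gen 6 (rule 150): 0111000111001
Gen 7 (rule 75): 1101011101010
Gen 8 (rule 150): 0001001001011

Answer: 5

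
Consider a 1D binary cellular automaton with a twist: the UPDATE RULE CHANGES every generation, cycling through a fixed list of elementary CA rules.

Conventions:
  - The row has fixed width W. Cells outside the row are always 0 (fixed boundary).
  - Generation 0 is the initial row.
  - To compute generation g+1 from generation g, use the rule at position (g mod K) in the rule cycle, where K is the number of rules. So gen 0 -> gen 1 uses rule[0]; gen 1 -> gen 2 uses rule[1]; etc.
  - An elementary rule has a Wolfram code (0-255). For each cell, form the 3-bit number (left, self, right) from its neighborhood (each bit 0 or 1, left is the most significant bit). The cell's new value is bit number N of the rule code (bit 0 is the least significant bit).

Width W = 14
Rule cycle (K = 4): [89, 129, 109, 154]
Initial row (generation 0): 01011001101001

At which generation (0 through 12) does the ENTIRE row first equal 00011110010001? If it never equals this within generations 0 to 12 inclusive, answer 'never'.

Gen 0: 01011001101001
Gen 1 (rule 89): 00011101100100
Gen 2 (rule 129): 11001000000001
Gen 3 (rule 109): 11001011111101
Gen 4 (rule 154): 10110011111000
Gen 5 (rule 89): 00111010001111
Gen 6 (rule 129): 10010000100110
Gen 7 (rule 109): 10010110100110
Gen 8 (rule 154): 01100100011101
Gen 9 (rule 89): 01110011010100
Gen 10 (rule 129): 00100000000001
Gen 11 (rule 109): 10101111111101
Gen 12 (rule 154): 00001111111000

Answer: never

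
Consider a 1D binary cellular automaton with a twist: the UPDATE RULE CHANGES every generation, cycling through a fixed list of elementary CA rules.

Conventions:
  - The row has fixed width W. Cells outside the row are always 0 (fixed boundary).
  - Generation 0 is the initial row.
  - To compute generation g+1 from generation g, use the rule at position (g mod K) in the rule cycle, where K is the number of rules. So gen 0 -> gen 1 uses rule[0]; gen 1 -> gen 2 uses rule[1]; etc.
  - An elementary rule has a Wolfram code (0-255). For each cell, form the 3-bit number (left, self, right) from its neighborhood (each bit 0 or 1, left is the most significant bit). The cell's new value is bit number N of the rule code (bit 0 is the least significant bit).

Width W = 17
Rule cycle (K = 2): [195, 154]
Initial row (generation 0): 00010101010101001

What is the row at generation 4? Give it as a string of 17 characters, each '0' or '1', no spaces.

Answer: 10101111111110100

Derivation:
Gen 0: 00010101010101001
Gen 1 (rule 195): 11100000000000010
Gen 2 (rule 154): 11010000000000101
Gen 3 (rule 195): 01000111111111000
Gen 4 (rule 154): 10101111111110100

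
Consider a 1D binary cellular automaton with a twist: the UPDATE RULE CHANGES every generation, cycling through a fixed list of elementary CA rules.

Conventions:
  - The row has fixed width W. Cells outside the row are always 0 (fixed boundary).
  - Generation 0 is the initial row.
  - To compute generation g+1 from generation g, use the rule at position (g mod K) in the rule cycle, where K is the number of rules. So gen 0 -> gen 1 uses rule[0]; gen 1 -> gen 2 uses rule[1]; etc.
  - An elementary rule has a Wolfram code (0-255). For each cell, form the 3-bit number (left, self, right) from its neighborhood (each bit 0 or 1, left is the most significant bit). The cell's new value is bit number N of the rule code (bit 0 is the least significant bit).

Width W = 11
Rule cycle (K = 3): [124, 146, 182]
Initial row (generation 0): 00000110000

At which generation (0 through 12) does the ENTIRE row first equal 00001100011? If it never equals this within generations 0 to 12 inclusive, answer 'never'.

Answer: never

Derivation:
Gen 0: 00000110000
Gen 1 (rule 124): 00000111000
Gen 2 (rule 146): 00001010100
Gen 3 (rule 182): 00011111110
Gen 4 (rule 124): 00010000011
Gen 5 (rule 146): 00101000100
Gen 6 (rule 182): 01111101110
Gen 7 (rule 124): 01000111011
Gen 8 (rule 146): 10101010000
Gen 9 (rule 182): 11111111000
Gen 10 (rule 124): 10000001100
Gen 11 (rule 146): 01000010010
Gen 12 (rule 182): 11100111111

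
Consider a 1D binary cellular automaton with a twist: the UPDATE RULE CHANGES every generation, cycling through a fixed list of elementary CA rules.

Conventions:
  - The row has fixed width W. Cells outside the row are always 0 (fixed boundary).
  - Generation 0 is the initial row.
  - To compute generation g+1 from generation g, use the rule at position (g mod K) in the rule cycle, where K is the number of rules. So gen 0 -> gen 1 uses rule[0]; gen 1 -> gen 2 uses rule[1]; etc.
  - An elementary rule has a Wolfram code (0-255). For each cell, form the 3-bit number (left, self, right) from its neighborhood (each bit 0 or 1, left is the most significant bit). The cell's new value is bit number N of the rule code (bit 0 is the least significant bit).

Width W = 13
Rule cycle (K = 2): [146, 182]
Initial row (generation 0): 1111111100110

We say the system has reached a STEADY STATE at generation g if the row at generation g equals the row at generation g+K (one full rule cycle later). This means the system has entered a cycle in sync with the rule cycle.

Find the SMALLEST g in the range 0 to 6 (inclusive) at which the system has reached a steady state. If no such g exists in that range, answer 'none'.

Answer: 5

Derivation:
Gen 0: 1111111100110
Gen 1 (rule 146): 0111111011001
Gen 2 (rule 182): 1011110100111
Gen 3 (rule 146): 0001100011010
Gen 4 (rule 182): 0010010100111
Gen 5 (rule 146): 0101100011010
Gen 6 (rule 182): 1110010100111
Gen 7 (rule 146): 0101100011010
Gen 8 (rule 182): 1110010100111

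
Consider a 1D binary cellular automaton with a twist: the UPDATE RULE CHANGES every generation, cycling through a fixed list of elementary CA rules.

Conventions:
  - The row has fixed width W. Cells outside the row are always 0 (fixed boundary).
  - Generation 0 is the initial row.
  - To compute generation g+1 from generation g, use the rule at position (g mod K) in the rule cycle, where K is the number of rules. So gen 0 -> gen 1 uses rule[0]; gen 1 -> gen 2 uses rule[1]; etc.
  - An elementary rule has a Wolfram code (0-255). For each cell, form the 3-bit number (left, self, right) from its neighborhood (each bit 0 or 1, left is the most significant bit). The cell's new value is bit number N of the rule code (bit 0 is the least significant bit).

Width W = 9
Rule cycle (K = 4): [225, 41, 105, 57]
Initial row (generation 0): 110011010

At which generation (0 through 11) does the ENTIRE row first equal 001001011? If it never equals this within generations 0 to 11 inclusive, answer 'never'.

Answer: never

Derivation:
Gen 0: 110011010
Gen 1 (rule 225): 010001100
Gen 2 (rule 41): 000101001
Gen 3 (rule 105): 110010000
Gen 4 (rule 57): 101001111
Gen 5 (rule 225): 010000111
Gen 6 (rule 41): 000110100
Gen 7 (rule 105): 110111001
Gen 8 (rule 57): 101100100
Gen 9 (rule 225): 010100001
Gen 10 (rule 41): 001001100
Gen 11 (rule 105): 100001101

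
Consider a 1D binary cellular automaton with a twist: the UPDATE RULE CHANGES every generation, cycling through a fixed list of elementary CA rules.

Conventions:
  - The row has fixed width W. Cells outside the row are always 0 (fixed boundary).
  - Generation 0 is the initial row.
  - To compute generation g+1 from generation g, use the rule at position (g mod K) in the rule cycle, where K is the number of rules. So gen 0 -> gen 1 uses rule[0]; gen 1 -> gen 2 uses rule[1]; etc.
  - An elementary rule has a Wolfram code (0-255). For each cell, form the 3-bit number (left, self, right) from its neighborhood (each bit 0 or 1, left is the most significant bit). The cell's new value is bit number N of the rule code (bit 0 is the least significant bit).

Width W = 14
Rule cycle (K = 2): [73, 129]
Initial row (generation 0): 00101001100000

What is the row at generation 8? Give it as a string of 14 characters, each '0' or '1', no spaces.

Answer: 00010001110000

Derivation:
Gen 0: 00101001100000
Gen 1 (rule 73): 10000001101111
Gen 2 (rule 129): 00111100000110
Gen 3 (rule 73): 10100101110110
Gen 4 (rule 129): 00000000100000
Gen 5 (rule 73): 11111110001111
Gen 6 (rule 129): 01111100100110
Gen 7 (rule 73): 01000100000110
Gen 8 (rule 129): 00010001110000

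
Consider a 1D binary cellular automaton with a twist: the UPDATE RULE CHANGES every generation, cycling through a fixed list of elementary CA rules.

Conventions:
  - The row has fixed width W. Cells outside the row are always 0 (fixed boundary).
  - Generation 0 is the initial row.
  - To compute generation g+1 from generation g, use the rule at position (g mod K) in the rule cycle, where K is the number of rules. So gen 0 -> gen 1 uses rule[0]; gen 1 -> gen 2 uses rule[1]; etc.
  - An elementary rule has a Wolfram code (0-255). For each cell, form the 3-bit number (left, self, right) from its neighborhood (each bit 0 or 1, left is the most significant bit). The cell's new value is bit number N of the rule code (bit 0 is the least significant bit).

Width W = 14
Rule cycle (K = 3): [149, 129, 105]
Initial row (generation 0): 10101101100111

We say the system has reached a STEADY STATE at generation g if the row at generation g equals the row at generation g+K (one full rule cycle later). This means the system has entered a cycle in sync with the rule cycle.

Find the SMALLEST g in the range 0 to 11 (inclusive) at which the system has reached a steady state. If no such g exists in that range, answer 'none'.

Gen 0: 10101101100111
Gen 1 (rule 149): 10100000010010
Gen 2 (rule 129): 00001111000000
Gen 3 (rule 105): 11101001011111
Gen 4 (rule 149): 01001101001110
Gen 5 (rule 129): 00000000000100
Gen 6 (rule 105): 11111111110001
Gen 7 (rule 149): 01111111101101
Gen 8 (rule 129): 00111111000000
Gen 9 (rule 105): 10100001011111
Gen 10 (rule 149): 10111101001110
Gen 11 (rule 129): 00011000000100
Gen 12 (rule 105): 11011011110001
Gen 13 (rule 149): 00000001101101
Gen 14 (rule 129): 11111100000000

Answer: none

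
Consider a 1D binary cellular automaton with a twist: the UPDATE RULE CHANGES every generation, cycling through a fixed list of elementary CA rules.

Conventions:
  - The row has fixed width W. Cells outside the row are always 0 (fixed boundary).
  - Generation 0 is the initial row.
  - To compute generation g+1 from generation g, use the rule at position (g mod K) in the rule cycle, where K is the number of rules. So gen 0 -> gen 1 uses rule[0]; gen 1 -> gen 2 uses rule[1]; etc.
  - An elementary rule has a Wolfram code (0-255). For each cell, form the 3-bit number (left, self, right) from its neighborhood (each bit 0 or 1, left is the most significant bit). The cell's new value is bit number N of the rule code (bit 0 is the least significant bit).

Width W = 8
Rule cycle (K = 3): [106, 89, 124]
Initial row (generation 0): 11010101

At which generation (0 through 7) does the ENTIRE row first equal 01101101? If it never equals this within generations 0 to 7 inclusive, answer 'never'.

Answer: 6

Derivation:
Gen 0: 11010101
Gen 1 (rule 106): 11101010
Gen 2 (rule 89): 10100001
Gen 3 (rule 124): 11110001
Gen 4 (rule 106): 10010010
Gen 5 (rule 89): 01001001
Gen 6 (rule 124): 01101101
Gen 7 (rule 106): 11111110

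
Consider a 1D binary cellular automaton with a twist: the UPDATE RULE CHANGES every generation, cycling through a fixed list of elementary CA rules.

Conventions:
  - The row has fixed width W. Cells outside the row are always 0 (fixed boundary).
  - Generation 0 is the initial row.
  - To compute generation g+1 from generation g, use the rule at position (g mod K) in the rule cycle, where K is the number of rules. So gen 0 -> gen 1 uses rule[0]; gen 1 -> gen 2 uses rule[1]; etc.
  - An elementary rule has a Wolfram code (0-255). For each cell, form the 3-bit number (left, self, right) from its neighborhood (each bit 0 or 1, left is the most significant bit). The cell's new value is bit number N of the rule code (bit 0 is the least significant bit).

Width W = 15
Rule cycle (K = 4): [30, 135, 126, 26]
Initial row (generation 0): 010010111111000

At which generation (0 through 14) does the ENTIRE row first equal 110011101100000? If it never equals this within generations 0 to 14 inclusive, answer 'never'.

Gen 0: 010010111111000
Gen 1 (rule 30): 111110100000100
Gen 2 (rule 135): 011100101111101
Gen 3 (rule 126): 110111111000111
Gen 4 (rule 26): 100100000101100
Gen 5 (rule 30): 111110001101010
Gen 6 (rule 135): 011100110001010
Gen 7 (rule 126): 110111111011111
Gen 8 (rule 26): 100100000010000
Gen 9 (rule 30): 111110000111000
Gen 10 (rule 135): 011100111010011
Gen 11 (rule 126): 110111101111111
Gen 12 (rule 26): 100100001000000
Gen 13 (rule 30): 111110011100000
Gen 14 (rule 135): 011100101001111

Answer: never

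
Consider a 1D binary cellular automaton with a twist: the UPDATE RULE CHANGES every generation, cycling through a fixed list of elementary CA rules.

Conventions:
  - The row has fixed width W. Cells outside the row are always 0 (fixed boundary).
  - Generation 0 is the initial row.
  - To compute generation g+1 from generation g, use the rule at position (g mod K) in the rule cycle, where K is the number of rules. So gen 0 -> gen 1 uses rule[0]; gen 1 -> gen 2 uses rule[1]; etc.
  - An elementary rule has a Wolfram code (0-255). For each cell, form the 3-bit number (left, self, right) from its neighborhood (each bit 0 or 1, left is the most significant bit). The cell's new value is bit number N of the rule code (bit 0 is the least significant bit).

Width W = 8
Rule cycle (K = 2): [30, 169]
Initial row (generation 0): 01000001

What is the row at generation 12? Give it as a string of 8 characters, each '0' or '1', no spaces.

Gen 0: 01000001
Gen 1 (rule 30): 11100011
Gen 2 (rule 169): 11001010
Gen 3 (rule 30): 10111011
Gen 4 (rule 169): 01110110
Gen 5 (rule 30): 11000101
Gen 6 (rule 169): 10010010
Gen 7 (rule 30): 11111111
Gen 8 (rule 169): 11111110
Gen 9 (rule 30): 10000001
Gen 10 (rule 169): 00111100
Gen 11 (rule 30): 01100010
Gen 12 (rule 169): 01001000

Answer: 01001000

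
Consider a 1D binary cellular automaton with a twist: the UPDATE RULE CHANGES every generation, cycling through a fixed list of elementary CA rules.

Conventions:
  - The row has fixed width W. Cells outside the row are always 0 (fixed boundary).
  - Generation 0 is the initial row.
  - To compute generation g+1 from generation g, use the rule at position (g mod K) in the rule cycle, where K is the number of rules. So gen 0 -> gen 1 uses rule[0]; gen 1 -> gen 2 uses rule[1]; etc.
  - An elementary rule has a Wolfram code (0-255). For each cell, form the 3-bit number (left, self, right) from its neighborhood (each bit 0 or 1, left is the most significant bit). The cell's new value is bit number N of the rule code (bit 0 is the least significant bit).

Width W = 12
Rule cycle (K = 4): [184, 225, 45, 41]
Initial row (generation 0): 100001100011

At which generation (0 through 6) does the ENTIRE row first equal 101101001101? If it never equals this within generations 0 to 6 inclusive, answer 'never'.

Answer: never

Derivation:
Gen 0: 100001100011
Gen 1 (rule 184): 010001010010
Gen 2 (rule 225): 000100100000
Gen 3 (rule 45): 110100101111
Gen 4 (rule 41): 101000011000
Gen 5 (rule 184): 010100010100
Gen 6 (rule 225): 001001001001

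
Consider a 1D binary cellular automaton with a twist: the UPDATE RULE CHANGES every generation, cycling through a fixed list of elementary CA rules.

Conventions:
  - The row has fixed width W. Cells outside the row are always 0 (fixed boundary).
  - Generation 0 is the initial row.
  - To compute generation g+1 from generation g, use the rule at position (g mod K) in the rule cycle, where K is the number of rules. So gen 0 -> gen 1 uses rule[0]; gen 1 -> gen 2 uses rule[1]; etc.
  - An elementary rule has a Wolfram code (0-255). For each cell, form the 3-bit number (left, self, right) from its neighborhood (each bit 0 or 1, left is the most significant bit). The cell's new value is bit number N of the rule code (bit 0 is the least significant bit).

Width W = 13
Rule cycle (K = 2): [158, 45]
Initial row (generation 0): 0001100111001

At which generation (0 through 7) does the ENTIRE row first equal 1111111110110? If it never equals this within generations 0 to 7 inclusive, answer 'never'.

Gen 0: 0001100111001
Gen 1 (rule 158): 0011011110111
Gen 2 (rule 45): 1010110001100
Gen 3 (rule 158): 1010101011010
Gen 4 (rule 45): 1111111110110
Gen 5 (rule 158): 1111111100101
Gen 6 (rule 45): 1000000000111
Gen 7 (rule 158): 1100000001110

Answer: 4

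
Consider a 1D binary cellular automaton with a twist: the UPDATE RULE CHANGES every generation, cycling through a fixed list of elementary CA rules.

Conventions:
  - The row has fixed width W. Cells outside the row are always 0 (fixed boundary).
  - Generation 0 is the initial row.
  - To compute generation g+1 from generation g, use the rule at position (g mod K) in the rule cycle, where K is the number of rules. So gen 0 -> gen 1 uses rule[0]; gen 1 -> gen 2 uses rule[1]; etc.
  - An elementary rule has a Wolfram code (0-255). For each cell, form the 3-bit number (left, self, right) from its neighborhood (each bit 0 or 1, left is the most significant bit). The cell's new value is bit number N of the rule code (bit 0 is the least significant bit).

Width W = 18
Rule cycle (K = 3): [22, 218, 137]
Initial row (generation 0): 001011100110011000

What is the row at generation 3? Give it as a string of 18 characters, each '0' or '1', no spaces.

Answer: 111000111111110000

Derivation:
Gen 0: 001011100110011000
Gen 1 (rule 22): 011000011001100100
Gen 2 (rule 218): 111100111111111010
Gen 3 (rule 137): 111000111111110000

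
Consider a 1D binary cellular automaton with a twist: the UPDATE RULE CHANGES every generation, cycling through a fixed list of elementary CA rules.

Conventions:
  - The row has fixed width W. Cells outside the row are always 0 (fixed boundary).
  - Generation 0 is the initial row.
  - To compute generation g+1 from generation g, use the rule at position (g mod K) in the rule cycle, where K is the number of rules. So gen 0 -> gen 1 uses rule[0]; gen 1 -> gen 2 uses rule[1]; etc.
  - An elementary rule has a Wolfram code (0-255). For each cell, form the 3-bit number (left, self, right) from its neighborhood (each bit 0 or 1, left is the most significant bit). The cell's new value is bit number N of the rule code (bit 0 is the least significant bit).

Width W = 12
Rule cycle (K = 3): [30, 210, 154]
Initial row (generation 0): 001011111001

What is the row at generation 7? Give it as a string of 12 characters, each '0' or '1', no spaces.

Answer: 111100101001

Derivation:
Gen 0: 001011111001
Gen 1 (rule 30): 011010000111
Gen 2 (rule 210): 101001001011
Gen 3 (rule 154): 000110110010
Gen 4 (rule 30): 001100101111
Gen 5 (rule 210): 010111000111
Gen 6 (rule 154): 100110101110
Gen 7 (rule 30): 111100101001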